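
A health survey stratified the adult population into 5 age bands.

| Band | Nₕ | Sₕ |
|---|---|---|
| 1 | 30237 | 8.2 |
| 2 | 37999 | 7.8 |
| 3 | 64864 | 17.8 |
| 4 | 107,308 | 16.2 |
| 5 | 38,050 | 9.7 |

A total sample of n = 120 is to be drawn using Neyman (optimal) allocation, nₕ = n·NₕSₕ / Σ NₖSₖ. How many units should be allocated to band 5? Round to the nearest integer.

1: NₕSₕ = 30237·8.2 = 247943.4
2: NₕSₕ = 37999·7.8 = 296392.2
3: NₕSₕ = 64864·17.8 = 1154579.2
4: NₕSₕ = 107308·16.2 = 1738389.6
5: NₕSₕ = 38050·9.7 = 369085
Σ NₕSₕ = 3806389.4.
n_5 = 120·369085/3806389.4 = 11.636... → 12.

12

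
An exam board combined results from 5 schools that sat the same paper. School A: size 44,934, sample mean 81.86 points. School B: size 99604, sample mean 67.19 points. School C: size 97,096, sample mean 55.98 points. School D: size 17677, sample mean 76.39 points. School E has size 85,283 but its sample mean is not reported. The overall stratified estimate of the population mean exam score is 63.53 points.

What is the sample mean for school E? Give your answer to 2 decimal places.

55.53

N = 44934 + 99604 + 97096 + 17677 + 85283 = 344594.
Overall total = μ·N = 63.53·344594 = 21892056.82.
Subtract the known strata: 44934·81.86 + 99604·67.19 + 97096·55.98 + 17677·76.39 = 17156470.11.
Remaining total for school E: 21892056.82 − 17156470.11 = 4735586.71.
Divide by its size: 4735586.71 / 85283 = 55.5279... → 55.53.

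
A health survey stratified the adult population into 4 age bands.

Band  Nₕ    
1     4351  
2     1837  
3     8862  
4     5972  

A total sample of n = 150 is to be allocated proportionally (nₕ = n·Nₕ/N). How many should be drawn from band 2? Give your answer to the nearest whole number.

Share of band 2 = 1837/21022 = 0.08738.
Allocate 150 × 0.08738 = 13.108... → 13.

13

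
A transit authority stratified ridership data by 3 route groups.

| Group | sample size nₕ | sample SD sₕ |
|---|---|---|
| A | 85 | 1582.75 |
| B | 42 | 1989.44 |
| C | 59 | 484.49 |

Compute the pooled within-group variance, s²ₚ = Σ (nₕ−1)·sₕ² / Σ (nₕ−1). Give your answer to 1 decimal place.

2111012.6

A: (85−1)·1582.75² = 84·2505097.5625 = 210428195.25
B: (42−1)·1989.44² = 41·3957871.5136 = 162272732.0576
C: (59−1)·484.49² = 58·234730.5601 = 13614372.4858
Numerator = 386315299.7934; denominator = Σ(nₕ−1) = 183.
s²ₚ = 386315299.7934/183 = 2111012.567... → 2111012.6.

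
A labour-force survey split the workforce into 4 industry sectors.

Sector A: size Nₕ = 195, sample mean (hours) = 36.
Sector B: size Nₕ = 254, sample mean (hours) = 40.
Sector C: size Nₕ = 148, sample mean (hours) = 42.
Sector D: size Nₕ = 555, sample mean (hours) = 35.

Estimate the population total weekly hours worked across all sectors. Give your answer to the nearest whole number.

Estimate total by summing Nₕ·x̄ₕ over strata.
195·36 + 254·40 + 148·42 + 555·35 = 7020 + 10160 + 6216 + 19425 = 42821.

42821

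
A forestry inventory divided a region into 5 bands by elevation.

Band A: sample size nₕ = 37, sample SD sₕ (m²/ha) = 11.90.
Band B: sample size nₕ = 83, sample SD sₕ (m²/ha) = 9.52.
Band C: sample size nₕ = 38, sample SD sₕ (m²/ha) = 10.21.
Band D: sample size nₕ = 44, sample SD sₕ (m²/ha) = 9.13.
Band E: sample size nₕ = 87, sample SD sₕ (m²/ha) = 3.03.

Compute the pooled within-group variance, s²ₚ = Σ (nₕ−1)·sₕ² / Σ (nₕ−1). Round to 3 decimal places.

A: (37−1)·11.90² = 36·141.61 = 5097.96
B: (83−1)·9.52² = 82·90.6304 = 7431.6928
C: (38−1)·10.21² = 37·104.2441 = 3857.0317
D: (44−1)·9.13² = 43·83.3569 = 3584.3467
E: (87−1)·3.03² = 86·9.1809 = 789.5574
Numerator = 20760.5886; denominator = Σ(nₕ−1) = 284.
s²ₚ = 20760.5886/284 = 73.10066... → 73.101.

73.101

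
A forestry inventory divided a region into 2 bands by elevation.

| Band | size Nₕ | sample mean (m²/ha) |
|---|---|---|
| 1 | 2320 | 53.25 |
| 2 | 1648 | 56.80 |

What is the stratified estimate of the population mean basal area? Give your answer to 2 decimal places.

N = 3968; weights Wₕ = Nₕ/N = (0.5847, 0.4153).
x̄_st = Σ Wₕ·x̄ₕ = 0.5847·53.25 + 0.4153·56.80 ≈ 54.7244...
→ 54.72.

54.72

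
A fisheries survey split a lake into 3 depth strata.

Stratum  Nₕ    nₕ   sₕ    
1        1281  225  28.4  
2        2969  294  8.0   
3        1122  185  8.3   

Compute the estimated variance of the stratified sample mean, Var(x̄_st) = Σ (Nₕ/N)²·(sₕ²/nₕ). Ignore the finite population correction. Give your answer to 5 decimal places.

N = 5372. Term for each stratum: Wₕ²sₕ²/nₕ.
Var(x̄_st) = 0.20383578 + 0.06649378 + 0.01624419 = 0.28657375 → 0.28657.

0.28657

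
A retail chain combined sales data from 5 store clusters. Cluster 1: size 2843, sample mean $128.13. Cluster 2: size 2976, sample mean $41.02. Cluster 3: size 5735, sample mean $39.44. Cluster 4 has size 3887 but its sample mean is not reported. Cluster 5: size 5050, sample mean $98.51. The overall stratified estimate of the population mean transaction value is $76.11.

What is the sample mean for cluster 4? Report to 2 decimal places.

89.93

N = 2843 + 2976 + 5735 + 3887 + 5050 = 20491.
Overall total = μ·N = 76.11·20491 = 1559570.01.
Subtract the known strata: 2843·128.13 + 2976·41.02 + 5735·39.44 + 5050·98.51 = 1210013.01.
Remaining total for cluster 4: 1559570.01 − 1210013.01 = 349557.
Divide by its size: 349557 / 3887 = 89.9298... → 89.93.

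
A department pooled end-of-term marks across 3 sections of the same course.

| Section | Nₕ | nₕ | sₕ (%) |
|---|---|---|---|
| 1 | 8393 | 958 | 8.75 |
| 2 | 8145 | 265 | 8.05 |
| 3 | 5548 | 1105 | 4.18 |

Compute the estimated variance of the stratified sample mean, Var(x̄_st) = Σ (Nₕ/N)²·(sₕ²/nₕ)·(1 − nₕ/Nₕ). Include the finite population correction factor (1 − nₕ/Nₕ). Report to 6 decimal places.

0.043199

N = 22086; Wₕ = Nₕ/N.
section 1: (8393/22086)²·8.75²/958·(1 − 958/8393) = 0.010223854
section 2: (8145/22086)²·8.05²/265·(1 − 265/8145) = 0.032175778
section 3: (5548/22086)²·4.18²/1105·(1 − 1105/5548) = 0.000799041
Sum = 0.043198673 → 0.043199.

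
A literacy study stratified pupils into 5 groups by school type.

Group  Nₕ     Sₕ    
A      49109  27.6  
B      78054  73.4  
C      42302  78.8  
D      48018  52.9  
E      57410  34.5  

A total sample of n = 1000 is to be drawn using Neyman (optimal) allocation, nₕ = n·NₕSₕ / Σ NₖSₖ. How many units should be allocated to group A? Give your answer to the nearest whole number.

91

A: NₕSₕ = 49109·27.6 = 1355408.4
B: NₕSₕ = 78054·73.4 = 5729163.6
C: NₕSₕ = 42302·78.8 = 3333397.6
D: NₕSₕ = 48018·52.9 = 2540152.2
E: NₕSₕ = 57410·34.5 = 1980645
Σ NₕSₕ = 14938766.8.
n_A = 1000·1355408.4/14938766.8 = 90.731... → 91.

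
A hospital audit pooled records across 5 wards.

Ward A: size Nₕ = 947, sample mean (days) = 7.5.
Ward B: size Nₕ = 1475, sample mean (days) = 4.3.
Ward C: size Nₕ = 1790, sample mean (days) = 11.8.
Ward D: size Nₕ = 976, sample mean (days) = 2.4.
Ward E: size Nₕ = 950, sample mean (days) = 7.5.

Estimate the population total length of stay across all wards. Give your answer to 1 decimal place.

44034.4

Estimate total by summing Nₕ·x̄ₕ over strata.
947·7.5 + 1475·4.3 + 1790·11.8 + 976·2.4 + 950·7.5 = 7102.5 + 6342.5 + 21122 + 2342.4 + 7125 = 44034.4.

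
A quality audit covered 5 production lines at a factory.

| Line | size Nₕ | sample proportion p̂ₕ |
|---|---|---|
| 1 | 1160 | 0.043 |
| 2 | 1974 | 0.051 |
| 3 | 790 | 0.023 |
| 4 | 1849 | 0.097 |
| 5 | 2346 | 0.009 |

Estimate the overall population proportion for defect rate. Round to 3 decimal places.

Wₕ = Nₕ/N with N = 8119: 0.1429, 0.2431, 0.0973, 0.2277, 0.2890.
p̂_st = 0.1429·0.043 + 0.2431·0.051 + 0.0973·0.023 + 0.2277·0.097 + 0.2890·0.009 ≈ 0.04547... → 0.045.

0.045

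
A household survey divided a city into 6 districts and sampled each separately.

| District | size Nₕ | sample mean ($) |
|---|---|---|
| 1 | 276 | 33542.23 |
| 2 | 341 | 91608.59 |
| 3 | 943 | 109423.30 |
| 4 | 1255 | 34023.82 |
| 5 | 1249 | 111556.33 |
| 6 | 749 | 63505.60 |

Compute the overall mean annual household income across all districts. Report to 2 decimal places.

x̄_st = (Σ Nₕx̄ₕ) / (Σ Nₕ) = (276·33542.23 + 341·91608.59 + 943·109423.30 + 1255·34023.82 + 1249·111556.33 + 749·63505.60) / 4813
= 373281801.24 / 4813 = 77556.9917... → 77556.99.

77556.99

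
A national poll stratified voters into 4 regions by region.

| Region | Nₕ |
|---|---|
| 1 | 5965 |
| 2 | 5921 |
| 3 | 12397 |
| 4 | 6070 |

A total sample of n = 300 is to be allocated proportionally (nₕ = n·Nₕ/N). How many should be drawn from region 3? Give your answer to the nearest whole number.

123

N = 5965 + 5921 + 12397 + 6070 = 30353.
n_3 = 300·12397/30353 = 122.528... → 123.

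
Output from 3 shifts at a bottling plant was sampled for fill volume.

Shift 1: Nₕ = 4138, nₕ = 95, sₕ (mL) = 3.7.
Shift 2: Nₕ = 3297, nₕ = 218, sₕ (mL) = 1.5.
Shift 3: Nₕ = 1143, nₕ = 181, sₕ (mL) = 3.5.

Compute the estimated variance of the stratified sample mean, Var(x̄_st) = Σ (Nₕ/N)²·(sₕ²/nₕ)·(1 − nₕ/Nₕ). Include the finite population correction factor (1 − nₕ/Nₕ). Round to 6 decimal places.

0.035200

N = 8578. Term for each stratum: Wₕ²sₕ²/nₕ·(1−nₕ/Nₕ).
Var(x̄_st) = 0.032764382 + 0.001423910 + 0.001011362 = 0.035199655 → 0.035200.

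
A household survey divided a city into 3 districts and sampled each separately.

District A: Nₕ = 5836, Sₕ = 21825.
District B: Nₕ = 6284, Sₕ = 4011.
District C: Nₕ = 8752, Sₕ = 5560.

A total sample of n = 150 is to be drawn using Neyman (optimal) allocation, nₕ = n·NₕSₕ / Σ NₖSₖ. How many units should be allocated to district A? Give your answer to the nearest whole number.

95

A: NₕSₕ = 5836·21825 = 127370700
B: NₕSₕ = 6284·4011 = 25205124
C: NₕSₕ = 8752·5560 = 48661120
Σ NₕSₕ = 201236944.
n_A = 150·127370700/201236944 = 94.941... → 95.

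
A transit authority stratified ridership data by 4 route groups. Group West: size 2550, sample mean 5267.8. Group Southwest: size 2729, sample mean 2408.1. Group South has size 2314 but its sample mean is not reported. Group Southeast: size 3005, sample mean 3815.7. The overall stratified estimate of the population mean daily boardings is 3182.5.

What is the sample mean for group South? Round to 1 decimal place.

N = 2550 + 2729 + 2314 + 3005 = 10598.
Overall total = μ·N = 3182.5·10598 = 33728135.
Subtract the known strata: 2550·5267.8 + 2729·2408.1 + 3005·3815.7 = 31470773.4.
Remaining total for group South: 33728135 − 31470773.4 = 2257361.6.
Divide by its size: 2257361.6 / 2314 = 975.524... → 975.5.

975.5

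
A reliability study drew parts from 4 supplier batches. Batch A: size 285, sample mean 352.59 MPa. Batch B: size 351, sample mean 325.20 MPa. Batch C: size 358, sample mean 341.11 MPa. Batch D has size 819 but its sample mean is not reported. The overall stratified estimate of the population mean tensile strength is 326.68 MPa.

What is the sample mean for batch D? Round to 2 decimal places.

Σ Nₕx̄ₕ = N·μ, so 819·x̄_D = 1813·326.68 − (285·352.59 + 351·325.20 + 358·341.11).
= 592270.84 − 336750.73 = 255520.11.
x̄_D = 255520.11 / 819 = 311.9904... → 311.99.

311.99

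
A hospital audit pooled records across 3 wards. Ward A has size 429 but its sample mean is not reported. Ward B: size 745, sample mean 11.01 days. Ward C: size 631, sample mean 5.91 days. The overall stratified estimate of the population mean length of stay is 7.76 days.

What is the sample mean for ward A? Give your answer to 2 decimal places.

4.84

N = 429 + 745 + 631 = 1805.
Overall total = μ·N = 7.76·1805 = 14006.8.
Subtract the known strata: 745·11.01 + 631·5.91 = 11931.66.
Remaining total for ward A: 14006.8 − 11931.66 = 2075.14.
Divide by its size: 2075.14 / 429 = 4.8372... → 4.84.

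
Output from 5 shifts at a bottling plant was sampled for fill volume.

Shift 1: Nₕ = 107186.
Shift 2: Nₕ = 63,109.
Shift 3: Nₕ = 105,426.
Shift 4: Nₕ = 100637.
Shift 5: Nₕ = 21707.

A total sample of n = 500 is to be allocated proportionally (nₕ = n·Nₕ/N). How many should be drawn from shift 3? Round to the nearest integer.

N = 107186 + 63109 + 105426 + 100637 + 21707 = 398065.
n_3 = 500·105426/398065 = 132.423... → 132.

132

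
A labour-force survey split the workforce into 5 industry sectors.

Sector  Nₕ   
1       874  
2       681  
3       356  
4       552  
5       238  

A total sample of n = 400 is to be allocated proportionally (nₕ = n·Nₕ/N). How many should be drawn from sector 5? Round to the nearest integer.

35

N = 874 + 681 + 356 + 552 + 238 = 2701.
n_5 = 400·238/2701 = 35.246... → 35.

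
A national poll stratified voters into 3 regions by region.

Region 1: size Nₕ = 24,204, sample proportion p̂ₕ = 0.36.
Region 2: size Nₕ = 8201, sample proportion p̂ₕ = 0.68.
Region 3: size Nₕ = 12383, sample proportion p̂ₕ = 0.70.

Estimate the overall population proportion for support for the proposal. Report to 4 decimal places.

0.5126

Wₕ = Nₕ/N with N = 44788: 0.5404, 0.1831, 0.2765.
p̂_st = 0.5404·0.36 + 0.1831·0.68 + 0.2765·0.70 ≈ 0.512598... → 0.5126.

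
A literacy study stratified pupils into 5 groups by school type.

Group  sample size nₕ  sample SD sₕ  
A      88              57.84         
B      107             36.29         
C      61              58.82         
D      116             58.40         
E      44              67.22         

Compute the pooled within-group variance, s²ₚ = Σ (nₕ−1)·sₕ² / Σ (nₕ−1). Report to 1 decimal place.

2979.9

A: (88−1)·57.84² = 87·3345.4656 = 291055.5072
B: (107−1)·36.29² = 106·1316.9641 = 139598.1946
C: (61−1)·58.82² = 60·3459.7924 = 207587.544
D: (116−1)·58.40² = 115·3410.56 = 392214.4
E: (44−1)·67.22² = 43·4518.5284 = 194296.7212
Numerator = 1224752.367; denominator = Σ(nₕ−1) = 411.
s²ₚ = 1224752.367/411 = 2979.933... → 2979.9.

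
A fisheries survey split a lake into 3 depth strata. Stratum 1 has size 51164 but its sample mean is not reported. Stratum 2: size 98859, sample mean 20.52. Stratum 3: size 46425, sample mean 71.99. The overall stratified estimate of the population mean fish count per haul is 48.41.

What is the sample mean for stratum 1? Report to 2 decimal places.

80.90

N = 51164 + 98859 + 46425 = 196448.
Overall total = μ·N = 48.41·196448 = 9510047.68.
Subtract the known strata: 98859·20.52 + 46425·71.99 = 5370722.43.
Remaining total for stratum 1: 9510047.68 − 5370722.43 = 4139325.25.
Divide by its size: 4139325.25 / 51164 = 80.9031... → 80.90.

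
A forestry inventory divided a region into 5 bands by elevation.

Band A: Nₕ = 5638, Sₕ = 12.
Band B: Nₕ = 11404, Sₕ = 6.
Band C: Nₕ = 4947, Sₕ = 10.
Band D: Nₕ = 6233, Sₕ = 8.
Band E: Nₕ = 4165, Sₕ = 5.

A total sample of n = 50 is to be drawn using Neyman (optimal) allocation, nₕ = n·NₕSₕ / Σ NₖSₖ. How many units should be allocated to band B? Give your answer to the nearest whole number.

Σ NₕSₕ = 5638·12 + 11404·6 + 4947·10 + 6233·8 + 4165·5 = 256239.
Share for B: 68424/256239 = 0.26703.
n_B = 50 × 0.26703 = 13.352... → 13.

13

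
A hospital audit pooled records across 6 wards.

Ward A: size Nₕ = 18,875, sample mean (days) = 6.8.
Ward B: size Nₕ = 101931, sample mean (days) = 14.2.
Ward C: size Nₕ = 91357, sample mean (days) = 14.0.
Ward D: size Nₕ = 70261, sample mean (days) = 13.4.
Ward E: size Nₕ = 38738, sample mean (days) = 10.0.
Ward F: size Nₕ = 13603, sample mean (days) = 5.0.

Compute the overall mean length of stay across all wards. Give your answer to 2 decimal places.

N = 18875 + 101931 + 91357 + 70261 + 38738 + 13603 = 334765.
Overall mean = Σ (Nₕ/N)·x̄ₕ — weight by population share, not a simple average.
Σ Nₕx̄ₕ = 18875·6.8 + 101931·14.2 + 91357·14.0 + 70261·13.4 + 38738·10.0 + 13603·5.0 = 128350 + 1447420.2 + 1278998 + 941497.4 + 387380 + 68015 = 4251660.6.
Divide by N: 4251660.6 / 334765 = 12.7004... → 12.70.

12.70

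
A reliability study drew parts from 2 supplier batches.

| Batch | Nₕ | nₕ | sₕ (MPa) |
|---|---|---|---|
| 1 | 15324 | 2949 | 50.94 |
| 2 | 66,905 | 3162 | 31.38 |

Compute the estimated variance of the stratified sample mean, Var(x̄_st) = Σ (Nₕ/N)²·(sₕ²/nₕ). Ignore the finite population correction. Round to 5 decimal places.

0.23672

N = 82229. Term for each stratum: Wₕ²sₕ²/nₕ.
Var(x̄_st) = 0.03055888 + 0.20616320 = 0.23672208 → 0.23672.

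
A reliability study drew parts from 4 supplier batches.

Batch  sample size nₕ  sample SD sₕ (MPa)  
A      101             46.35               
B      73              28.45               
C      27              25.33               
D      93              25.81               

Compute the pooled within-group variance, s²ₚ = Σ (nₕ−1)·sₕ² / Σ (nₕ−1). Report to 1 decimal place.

1210.6

A: (101−1)·46.35² = 100·2148.3225 = 214832.25
B: (73−1)·28.45² = 72·809.4025 = 58276.98
C: (27−1)·25.33² = 26·641.6089 = 16681.8314
D: (93−1)·25.81² = 92·666.1561 = 61286.3612
Numerator = 351077.4226; denominator = Σ(nₕ−1) = 290.
s²ₚ = 351077.4226/290 = 1210.612... → 1210.6.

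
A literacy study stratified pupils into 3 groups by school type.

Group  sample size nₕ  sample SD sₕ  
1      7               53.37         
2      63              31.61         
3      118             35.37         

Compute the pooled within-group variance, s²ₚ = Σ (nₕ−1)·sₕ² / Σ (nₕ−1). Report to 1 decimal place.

1218.4

Degrees of freedom: 6 + 62 + 117 = 185.
Σ(nₕ−1)sₕ² = 6·2848.3569 + 62·999.1921 + 117·1251.0369 = 225411.3689.
s²ₚ = 225411.3689 / 185 = 1218.440... → 1218.4.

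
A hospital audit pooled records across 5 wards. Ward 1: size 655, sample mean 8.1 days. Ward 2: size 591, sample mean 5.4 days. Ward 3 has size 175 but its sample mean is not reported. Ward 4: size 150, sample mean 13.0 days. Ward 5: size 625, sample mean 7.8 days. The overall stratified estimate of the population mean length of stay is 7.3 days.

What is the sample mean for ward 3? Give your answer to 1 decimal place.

Σ Nₕx̄ₕ = N·μ, so 175·x̄_3 = 2196·7.3 − (655·8.1 + 591·5.4 + 150·13.0 + 625·7.8).
= 16030.8 − 15321.9 = 708.9.
x̄_3 = 708.9 / 175 = 4.051... → 4.1.

4.1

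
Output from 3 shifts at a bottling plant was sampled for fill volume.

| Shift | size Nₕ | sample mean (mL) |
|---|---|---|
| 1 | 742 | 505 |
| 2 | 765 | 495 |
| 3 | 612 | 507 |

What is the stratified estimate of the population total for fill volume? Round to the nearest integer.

Estimate total by summing Nₕ·x̄ₕ over strata.
742·505 + 765·495 + 612·507 = 374710 + 378675 + 310284 = 1063669.

1063669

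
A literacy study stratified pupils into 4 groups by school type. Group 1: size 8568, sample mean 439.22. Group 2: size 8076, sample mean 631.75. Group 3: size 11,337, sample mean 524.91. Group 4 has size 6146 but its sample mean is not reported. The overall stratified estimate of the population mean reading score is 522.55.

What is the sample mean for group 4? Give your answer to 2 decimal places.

490.87

N = 8568 + 8076 + 11337 + 6146 = 34127.
Overall total = μ·N = 522.55·34127 = 17833063.85.
Subtract the known strata: 8568·439.22 + 8076·631.75 + 11337·524.91 = 14816154.63.
Remaining total for group 4: 17833063.85 − 14816154.63 = 3016909.22.
Divide by its size: 3016909.22 / 6146 = 490.8736... → 490.87.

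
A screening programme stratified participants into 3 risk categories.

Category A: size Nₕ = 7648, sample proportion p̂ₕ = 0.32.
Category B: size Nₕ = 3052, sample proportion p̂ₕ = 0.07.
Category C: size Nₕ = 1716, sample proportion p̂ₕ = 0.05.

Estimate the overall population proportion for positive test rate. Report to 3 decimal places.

Wₕ = Nₕ/N with N = 12416: 0.6160, 0.2458, 0.1382.
p̂_st = 0.6160·0.32 + 0.2458·0.07 + 0.1382·0.05 ≈ 0.22123... → 0.221.

0.221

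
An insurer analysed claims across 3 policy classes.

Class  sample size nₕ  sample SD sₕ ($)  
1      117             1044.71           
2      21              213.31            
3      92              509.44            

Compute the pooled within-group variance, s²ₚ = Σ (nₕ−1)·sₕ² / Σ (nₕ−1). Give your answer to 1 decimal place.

Degrees of freedom: 116 + 20 + 91 = 227.
Σ(nₕ−1)sₕ² = 116·1091418.9841 + 20·45501.1561 + 91·259529.1136 = 151131774.6152.
s²ₚ = 151131774.6152 / 227 = 665778.743... → 665778.7.

665778.7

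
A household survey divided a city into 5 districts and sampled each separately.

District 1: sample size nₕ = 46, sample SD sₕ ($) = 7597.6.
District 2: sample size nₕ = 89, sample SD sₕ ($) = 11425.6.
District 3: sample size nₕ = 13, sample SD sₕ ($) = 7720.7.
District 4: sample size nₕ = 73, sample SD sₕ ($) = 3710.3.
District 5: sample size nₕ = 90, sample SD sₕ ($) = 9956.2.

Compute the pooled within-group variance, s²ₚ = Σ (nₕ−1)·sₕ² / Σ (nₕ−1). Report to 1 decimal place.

80438408.1

1: (46−1)·7597.6² = 45·57723525.76 = 2597558659.2
2: (89−1)·11425.6² = 88·130544335.36 = 11487901511.68
3: (13−1)·7720.7² = 12·59609208.49 = 715310501.88
4: (73−1)·3710.3² = 72·13766326.09 = 991175478.48
5: (90−1)·9956.2² = 89·99125918.44 = 8822206741.16
Numerator = 24614152892.4; denominator = Σ(nₕ−1) = 306.
s²ₚ = 24614152892.4/306 = 80438408.145... → 80438408.1.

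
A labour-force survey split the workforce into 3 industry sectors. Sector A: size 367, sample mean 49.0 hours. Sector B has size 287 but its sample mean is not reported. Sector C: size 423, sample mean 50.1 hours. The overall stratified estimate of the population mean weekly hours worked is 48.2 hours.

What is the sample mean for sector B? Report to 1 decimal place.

44.4

N = 367 + 287 + 423 = 1077.
Overall total = μ·N = 48.2·1077 = 51911.4.
Subtract the known strata: 367·49.0 + 423·50.1 = 39175.3.
Remaining total for sector B: 51911.4 − 39175.3 = 12736.1.
Divide by its size: 12736.1 / 287 = 44.377... → 44.4.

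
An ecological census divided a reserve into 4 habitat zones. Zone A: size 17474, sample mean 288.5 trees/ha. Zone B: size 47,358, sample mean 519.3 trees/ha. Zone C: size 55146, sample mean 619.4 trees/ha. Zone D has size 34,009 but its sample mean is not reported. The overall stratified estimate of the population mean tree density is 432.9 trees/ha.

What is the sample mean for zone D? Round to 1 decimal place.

84.4

Σ Nₕx̄ₕ = N·μ, so 34009·x̄_D = 153987·432.9 − (17474·288.5 + 47358·519.3 + 55146·619.4).
= 66660972.3 − 63791690.8 = 2869281.5.
x̄_D = 2869281.5 / 34009 = 84.368... → 84.4.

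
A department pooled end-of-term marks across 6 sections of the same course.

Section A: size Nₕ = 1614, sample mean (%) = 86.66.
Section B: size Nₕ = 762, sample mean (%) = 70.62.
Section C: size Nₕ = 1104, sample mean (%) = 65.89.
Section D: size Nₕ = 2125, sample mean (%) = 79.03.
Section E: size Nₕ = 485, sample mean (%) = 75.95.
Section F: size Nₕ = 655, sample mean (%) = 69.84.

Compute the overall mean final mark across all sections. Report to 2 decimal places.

N = 1614 + 762 + 1104 + 2125 + 485 + 655 = 6745.
Weight each subgroup mean by Nₕ/N and sum.
Σ Nₕx̄ₕ = 1614·86.66 + 762·70.62 + 1104·65.89 + 2125·79.03 + 485·75.95 + 655·69.84 = 139869.24 + 53812.44 + 72742.56 + 167938.75 + 36835.75 + 45745.2 = 516943.94.
Divide by N: 516943.94 / 6745 = 76.6411... → 76.64.

76.64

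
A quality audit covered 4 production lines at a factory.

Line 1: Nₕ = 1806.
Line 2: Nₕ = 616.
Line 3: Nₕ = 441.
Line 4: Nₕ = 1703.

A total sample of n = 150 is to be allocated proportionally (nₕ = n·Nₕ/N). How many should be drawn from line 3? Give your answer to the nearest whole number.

Share of line 3 = 441/4566 = 0.09658.
Allocate 150 × 0.09658 = 14.488... → 14.

14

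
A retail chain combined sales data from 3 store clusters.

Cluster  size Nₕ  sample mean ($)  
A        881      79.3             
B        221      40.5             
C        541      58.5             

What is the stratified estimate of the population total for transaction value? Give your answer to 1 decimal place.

A: 881·79.3 = 69863.3
B: 221·40.5 = 8950.5
C: 541·58.5 = 31648.5
τ̂ = Σ Nₕx̄ₕ = 110462.3.

110462.3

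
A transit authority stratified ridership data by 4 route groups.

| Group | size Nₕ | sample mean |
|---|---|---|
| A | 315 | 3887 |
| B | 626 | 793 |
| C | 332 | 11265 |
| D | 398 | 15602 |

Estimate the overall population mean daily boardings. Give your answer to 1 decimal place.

6984.1

N = 1671; weights Wₕ = Nₕ/N = (0.1885, 0.3746, 0.1987, 0.2382).
x̄_st = Σ Wₕ·x̄ₕ = 0.1885·3887 + 0.3746·793 + 0.1987·11265 + 0.2382·15602 ≈ 6984.081...
→ 6984.1.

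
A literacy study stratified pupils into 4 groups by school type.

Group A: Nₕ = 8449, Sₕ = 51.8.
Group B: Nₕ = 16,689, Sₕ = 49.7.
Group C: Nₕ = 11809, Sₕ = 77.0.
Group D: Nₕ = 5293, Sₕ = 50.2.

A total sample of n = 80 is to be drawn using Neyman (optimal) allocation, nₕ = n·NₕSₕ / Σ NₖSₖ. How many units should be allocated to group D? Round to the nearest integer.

A: NₕSₕ = 8449·51.8 = 437658.2
B: NₕSₕ = 16689·49.7 = 829443.3
C: NₕSₕ = 11809·77.0 = 909293
D: NₕSₕ = 5293·50.2 = 265708.6
Σ NₕSₕ = 2442103.1.
n_D = 80·265708.6/2442103.1 = 8.704... → 9.

9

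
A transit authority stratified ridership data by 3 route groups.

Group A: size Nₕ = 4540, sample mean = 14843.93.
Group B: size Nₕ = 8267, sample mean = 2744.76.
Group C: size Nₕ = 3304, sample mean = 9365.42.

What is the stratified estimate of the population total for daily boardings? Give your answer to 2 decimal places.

A: 4540·14843.93 = 67391442.2
B: 8267·2744.76 = 22690930.92
C: 3304·9365.42 = 30943347.68
τ̂ = Σ Nₕx̄ₕ = 121025720.80.

121025720.80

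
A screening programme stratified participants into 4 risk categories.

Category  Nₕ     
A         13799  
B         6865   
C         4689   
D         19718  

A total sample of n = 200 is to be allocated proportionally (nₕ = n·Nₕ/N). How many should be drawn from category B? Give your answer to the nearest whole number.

N = 13799 + 6865 + 4689 + 19718 = 45071.
n_B = 200·6865/45071 = 30.463... → 30.

30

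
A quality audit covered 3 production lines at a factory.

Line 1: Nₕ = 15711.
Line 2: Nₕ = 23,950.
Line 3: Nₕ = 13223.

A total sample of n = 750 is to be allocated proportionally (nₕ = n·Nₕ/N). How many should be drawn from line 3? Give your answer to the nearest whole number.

Share of line 3 = 13223/52884 = 0.25004.
Allocate 750 × 0.25004 = 187.528... → 188.

188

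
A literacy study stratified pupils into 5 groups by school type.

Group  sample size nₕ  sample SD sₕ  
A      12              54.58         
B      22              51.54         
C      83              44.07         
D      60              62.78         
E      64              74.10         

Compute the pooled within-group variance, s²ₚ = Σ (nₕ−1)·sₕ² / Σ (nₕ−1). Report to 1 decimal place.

3501.1

A: (12−1)·54.58² = 11·2978.9764 = 32768.7404
B: (22−1)·51.54² = 21·2656.3716 = 55783.8036
C: (83−1)·44.07² = 82·1942.1649 = 159257.5218
D: (60−1)·62.78² = 59·3941.3284 = 232538.3756
E: (64−1)·74.10² = 63·5490.81 = 345921.03
Numerator = 826269.4714; denominator = Σ(nₕ−1) = 236.
s²ₚ = 826269.4714/236 = 3501.142... → 3501.1.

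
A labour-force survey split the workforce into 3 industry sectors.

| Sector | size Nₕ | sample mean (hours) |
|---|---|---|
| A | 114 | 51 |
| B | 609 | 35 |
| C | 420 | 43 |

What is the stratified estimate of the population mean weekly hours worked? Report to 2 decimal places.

39.54

N = 114 + 609 + 420 = 1143.
Overall mean = Σ (Nₕ/N)·x̄ₕ — weight by population share, not a simple average.
Σ Nₕx̄ₕ = 114·51 + 609·35 + 420·43 = 5814 + 21315 + 18060 = 45189.
Divide by N: 45189 / 1143 = 39.5354... → 39.54.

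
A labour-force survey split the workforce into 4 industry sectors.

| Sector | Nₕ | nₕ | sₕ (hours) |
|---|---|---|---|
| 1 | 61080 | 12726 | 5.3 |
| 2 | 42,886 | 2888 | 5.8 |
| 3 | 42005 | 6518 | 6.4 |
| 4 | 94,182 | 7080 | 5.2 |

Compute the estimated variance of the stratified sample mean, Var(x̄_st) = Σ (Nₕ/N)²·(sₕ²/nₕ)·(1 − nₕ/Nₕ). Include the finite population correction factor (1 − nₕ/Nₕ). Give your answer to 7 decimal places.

N = 240153. Term for each stratum: Wₕ²sₕ²/nₕ·(1−nₕ/Nₕ).
Var(x̄_st) = 0.0001130356 + 0.0003464468 + 0.0001624201 + 0.0005432421 = 0.0011651447 → 0.0011651.

0.0011651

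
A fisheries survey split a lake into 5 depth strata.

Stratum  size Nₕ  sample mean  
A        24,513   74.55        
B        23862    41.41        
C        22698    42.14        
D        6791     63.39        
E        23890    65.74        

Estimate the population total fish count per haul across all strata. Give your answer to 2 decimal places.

5773073.38

A: 24513·74.55 = 1827444.15
B: 23862·41.41 = 988125.42
C: 22698·42.14 = 956493.72
D: 6791·63.39 = 430481.49
E: 23890·65.74 = 1570528.6
τ̂ = Σ Nₕx̄ₕ = 5773073.38.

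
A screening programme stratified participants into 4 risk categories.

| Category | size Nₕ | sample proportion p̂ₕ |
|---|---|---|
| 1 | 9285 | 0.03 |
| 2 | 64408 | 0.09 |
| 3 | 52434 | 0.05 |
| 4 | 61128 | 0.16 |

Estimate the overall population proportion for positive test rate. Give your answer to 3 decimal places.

0.099

Wₕ = Nₕ/N with N = 187255: 0.0496, 0.3440, 0.2800, 0.3264.
p̂_st = 0.0496·0.03 + 0.3440·0.09 + 0.2800·0.05 + 0.3264·0.16 ≈ 0.09868... → 0.099.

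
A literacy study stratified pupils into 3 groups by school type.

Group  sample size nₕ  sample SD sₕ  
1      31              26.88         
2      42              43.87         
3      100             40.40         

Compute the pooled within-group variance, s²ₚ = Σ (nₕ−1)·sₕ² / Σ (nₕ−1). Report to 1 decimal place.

1: (31−1)·26.88² = 30·722.5344 = 21676.032
2: (42−1)·43.87² = 41·1924.5769 = 78907.6529
3: (100−1)·40.40² = 99·1632.16 = 161583.84
Numerator = 262167.5249; denominator = Σ(nₕ−1) = 170.
s²ₚ = 262167.5249/170 = 1542.162... → 1542.2.

1542.2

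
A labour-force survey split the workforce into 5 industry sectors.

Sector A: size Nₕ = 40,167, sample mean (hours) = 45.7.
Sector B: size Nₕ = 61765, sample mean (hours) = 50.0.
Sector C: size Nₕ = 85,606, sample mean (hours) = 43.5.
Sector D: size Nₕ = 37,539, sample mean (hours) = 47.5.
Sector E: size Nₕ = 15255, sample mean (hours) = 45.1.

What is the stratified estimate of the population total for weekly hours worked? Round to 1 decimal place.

11118845.9

A: 40167·45.7 = 1835631.9
B: 61765·50.0 = 3088250
C: 85606·43.5 = 3723861
D: 37539·47.5 = 1783102.5
E: 15255·45.1 = 688000.5
τ̂ = Σ Nₕx̄ₕ = 11118845.9.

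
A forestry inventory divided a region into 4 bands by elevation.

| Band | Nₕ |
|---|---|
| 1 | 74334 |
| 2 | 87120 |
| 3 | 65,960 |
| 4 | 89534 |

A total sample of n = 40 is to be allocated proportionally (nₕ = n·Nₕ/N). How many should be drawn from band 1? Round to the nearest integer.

N = 74334 + 87120 + 65960 + 89534 = 316948.
n_1 = 40·74334/316948 = 9.381... → 9.

9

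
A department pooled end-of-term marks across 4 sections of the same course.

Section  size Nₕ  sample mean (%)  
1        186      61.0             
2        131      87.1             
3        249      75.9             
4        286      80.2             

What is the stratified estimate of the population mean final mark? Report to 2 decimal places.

75.81

x̄_st = (Σ Nₕx̄ₕ) / (Σ Nₕ) = (186·61.0 + 131·87.1 + 249·75.9 + 286·80.2) / 852
= 64592.4 / 852 = 75.8127... → 75.81.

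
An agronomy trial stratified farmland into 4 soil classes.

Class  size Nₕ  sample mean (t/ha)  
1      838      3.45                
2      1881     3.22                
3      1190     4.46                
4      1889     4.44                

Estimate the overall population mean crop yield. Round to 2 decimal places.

3.91

N = 838 + 1881 + 1190 + 1889 = 5798.
Weight each subgroup mean by Nₕ/N and sum.
Σ Nₕx̄ₕ = 838·3.45 + 1881·3.22 + 1190·4.46 + 1889·4.44 = 2891.1 + 6056.82 + 5307.4 + 8387.16 = 22642.48.
Divide by N: 22642.48 / 5798 = 3.9052... → 3.91.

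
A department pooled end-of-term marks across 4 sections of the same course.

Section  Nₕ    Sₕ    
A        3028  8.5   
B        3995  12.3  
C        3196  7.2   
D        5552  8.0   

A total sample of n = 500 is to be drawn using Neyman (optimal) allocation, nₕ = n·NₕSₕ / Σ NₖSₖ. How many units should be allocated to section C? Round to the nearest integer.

Σ NₕSₕ = 3028·8.5 + 3995·12.3 + 3196·7.2 + 5552·8.0 = 142303.7.
Share for C: 23011.2/142303.7 = 0.16170.
n_C = 500 × 0.16170 = 80.852... → 81.

81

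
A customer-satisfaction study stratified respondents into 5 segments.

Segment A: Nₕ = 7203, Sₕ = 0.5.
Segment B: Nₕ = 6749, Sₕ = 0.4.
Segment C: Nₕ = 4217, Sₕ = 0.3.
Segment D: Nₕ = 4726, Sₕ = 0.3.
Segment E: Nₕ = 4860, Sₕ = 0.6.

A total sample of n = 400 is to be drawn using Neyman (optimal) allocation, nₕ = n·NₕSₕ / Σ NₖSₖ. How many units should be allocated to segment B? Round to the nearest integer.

A: NₕSₕ = 7203·0.5 = 3601.5
B: NₕSₕ = 6749·0.4 = 2699.6
C: NₕSₕ = 4217·0.3 = 1265.1
D: NₕSₕ = 4726·0.3 = 1417.8
E: NₕSₕ = 4860·0.6 = 2916
Σ NₕSₕ = 11900.
n_B = 400·2699.6/11900 = 90.743... → 91.

91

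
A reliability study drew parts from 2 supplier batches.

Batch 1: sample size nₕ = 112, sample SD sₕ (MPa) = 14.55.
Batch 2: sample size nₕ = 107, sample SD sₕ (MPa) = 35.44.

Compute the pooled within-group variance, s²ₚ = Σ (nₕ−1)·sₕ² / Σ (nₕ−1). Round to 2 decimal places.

1: (112−1)·14.55² = 111·211.7025 = 23498.9775
2: (107−1)·35.44² = 106·1255.9936 = 133135.3216
Numerator = 156634.2991; denominator = Σ(nₕ−1) = 217.
s²ₚ = 156634.2991/217 = 721.8170... → 721.82.

721.82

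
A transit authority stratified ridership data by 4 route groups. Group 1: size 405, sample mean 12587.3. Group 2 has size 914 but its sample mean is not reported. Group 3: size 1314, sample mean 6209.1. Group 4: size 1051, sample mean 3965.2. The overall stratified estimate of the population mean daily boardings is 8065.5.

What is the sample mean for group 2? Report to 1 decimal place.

13445.6

N = 405 + 914 + 1314 + 1051 = 3684.
Overall total = μ·N = 8065.5·3684 = 29713302.
Subtract the known strata: 405·12587.3 + 1314·6209.1 + 1051·3965.2 = 17424039.1.
Remaining total for group 2: 29713302 − 17424039.1 = 12289262.9.
Divide by its size: 12289262.9 / 914 = 13445.583... → 13445.6.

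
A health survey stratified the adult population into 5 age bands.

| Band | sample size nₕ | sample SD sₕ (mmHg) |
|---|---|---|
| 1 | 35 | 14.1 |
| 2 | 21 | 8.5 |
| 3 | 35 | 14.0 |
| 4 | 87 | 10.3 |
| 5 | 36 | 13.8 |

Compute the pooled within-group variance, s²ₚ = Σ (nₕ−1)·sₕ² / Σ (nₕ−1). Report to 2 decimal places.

146.69

Degrees of freedom: 34 + 20 + 34 + 86 + 35 = 209.
Σ(nₕ−1)sₕ² = 34·198.81 + 20·72.25 + 34·196 + 86·106.09 + 35·190.44 = 30657.68.
s²ₚ = 30657.68 / 209 = 146.6875... → 146.69.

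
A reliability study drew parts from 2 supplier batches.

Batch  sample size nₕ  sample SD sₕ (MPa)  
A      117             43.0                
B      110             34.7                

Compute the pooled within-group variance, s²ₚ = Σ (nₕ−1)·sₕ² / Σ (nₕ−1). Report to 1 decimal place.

1536.6

A: (117−1)·43.0² = 116·1849 = 214484
B: (110−1)·34.7² = 109·1204.09 = 131245.81
Numerator = 345729.81; denominator = Σ(nₕ−1) = 225.
s²ₚ = 345729.81/225 = 1536.577... → 1536.6.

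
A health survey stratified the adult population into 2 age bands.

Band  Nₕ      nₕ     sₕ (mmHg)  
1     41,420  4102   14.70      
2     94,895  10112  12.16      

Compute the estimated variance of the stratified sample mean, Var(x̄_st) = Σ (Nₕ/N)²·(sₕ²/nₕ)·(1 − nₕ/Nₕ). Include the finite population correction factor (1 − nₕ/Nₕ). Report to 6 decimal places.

0.010713

N = 136315. Term for each stratum: Wₕ²sₕ²/nₕ·(1−nₕ/Nₕ).
Var(x̄_st) = 0.004382079 + 0.006331329 = 0.010713408 → 0.010713.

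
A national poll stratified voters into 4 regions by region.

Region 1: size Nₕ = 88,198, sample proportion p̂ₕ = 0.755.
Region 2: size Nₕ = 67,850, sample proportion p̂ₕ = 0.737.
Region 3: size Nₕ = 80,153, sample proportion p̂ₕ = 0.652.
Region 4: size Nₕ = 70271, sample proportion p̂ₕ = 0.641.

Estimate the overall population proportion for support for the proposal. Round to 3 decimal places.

Wₕ = Nₕ/N with N = 306472: 0.2878, 0.2214, 0.2615, 0.2293.
p̂_st = 0.2878·0.755 + 0.2214·0.737 + 0.2615·0.652 + 0.2293·0.641 ≈ 0.69794... → 0.698.

0.698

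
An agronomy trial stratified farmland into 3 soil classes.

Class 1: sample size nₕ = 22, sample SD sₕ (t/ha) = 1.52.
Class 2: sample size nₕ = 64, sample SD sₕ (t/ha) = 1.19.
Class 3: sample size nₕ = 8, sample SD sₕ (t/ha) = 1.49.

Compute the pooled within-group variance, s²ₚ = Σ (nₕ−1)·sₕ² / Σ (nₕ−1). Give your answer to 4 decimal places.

1.6843

Degrees of freedom: 21 + 63 + 7 = 91.
Σ(nₕ−1)sₕ² = 21·2.3104 + 63·1.4161 + 7·2.2201 = 153.2734.
s²ₚ = 153.2734 / 91 = 1.684323... → 1.6843.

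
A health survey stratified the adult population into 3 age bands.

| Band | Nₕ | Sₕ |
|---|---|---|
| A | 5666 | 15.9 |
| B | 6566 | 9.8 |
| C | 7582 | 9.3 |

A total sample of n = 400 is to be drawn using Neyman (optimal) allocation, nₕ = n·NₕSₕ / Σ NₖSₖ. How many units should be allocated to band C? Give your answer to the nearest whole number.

Σ NₕSₕ = 5666·15.9 + 6566·9.8 + 7582·9.3 = 224948.8.
Share for C: 70512.6/224948.8 = 0.31346.
n_C = 400 × 0.31346 = 125.384... → 125.

125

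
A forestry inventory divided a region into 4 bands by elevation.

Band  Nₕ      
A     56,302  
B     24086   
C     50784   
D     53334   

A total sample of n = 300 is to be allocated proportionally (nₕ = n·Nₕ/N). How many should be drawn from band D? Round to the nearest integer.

Share of band D = 53334/184506 = 0.28906.
Allocate 300 × 0.28906 = 86.719... → 87.

87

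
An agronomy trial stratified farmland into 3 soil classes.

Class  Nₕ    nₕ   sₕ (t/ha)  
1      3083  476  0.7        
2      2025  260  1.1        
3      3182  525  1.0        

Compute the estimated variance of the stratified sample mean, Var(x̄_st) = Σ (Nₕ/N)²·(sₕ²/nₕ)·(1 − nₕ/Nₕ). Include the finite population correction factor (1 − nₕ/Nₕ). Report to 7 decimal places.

N = 8290. Term for each stratum: Wₕ²sₕ²/nₕ·(1−nₕ/Nₕ).
Var(x̄_st) = 0.0001203912 + 0.0002420319 + 0.0002343276 = 0.0005967507 → 0.0005968.

0.0005968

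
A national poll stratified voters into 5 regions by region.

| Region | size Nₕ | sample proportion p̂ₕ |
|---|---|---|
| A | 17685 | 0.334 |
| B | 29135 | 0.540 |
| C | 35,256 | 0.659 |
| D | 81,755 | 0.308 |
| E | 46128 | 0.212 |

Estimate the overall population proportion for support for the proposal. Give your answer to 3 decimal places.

N = 17685 + 29135 + 35256 + 81755 + 46128 = 209959.
Overall proportion = Σ (Nₕ/N)·p̂ₕ.
Σ Nₕp̂ₕ = 5906.79 + 15732.9 + 23233.704 + 25180.54 + 9779.136 = 79833.07.
79833.07 / 209959 = 0.38023... → 0.380.

0.380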